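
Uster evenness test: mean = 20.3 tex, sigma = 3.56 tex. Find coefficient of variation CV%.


Formula: CV% = (standard deviation / mean) * 100
Step 1: Ratio = 3.56 / 20.3 = 0.175369
Step 2: CV% = 0.175369 * 100 = 17.5369% ≈ 17.5%

17.5%


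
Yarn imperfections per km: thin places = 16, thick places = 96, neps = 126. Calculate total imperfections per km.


Formula: Total = thin places + thick places + neps
Total = 16 + 96 + 126
Total = 238 imperfections/km

238 imperfections/km


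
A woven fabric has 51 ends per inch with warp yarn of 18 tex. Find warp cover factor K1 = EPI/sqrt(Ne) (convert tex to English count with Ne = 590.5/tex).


Formula: K1 = EPI / sqrt(Ne), with Ne = 590.5 / tex_warp
Step 1: Ne = 590.5 / 18 = 32.806
Step 2: sqrt(Ne) = sqrt(32.806) = 5.7277
Step 3: K1 = 51 / 5.7277 = 8.9

8.9


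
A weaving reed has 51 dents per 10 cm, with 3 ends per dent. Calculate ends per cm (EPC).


Formula: EPC = (dents per 10 cm * ends per dent) / 10
Step 1: Total ends per 10 cm = 51 * 3 = 153
Step 2: EPC = 153 / 10 = 15.3 ends/cm

15.3 ends/cm


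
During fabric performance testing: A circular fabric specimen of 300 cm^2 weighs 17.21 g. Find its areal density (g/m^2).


Formula: GSM = mass_g / area_m2
Step 1: Convert area: 300 cm^2 = 300 / 10000 = 0.03 m^2
Step 2: GSM = 17.21 g / 0.03 m^2 = 573.7 g/m^2

573.7 g/m^2


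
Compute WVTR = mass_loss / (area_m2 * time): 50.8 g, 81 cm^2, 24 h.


Formula: WVTR = mass_loss / (area * time)
Step 1: Convert area: 81 cm^2 = 0.0081 m^2
Step 2: WVTR = 50.8 g / (0.0081 m^2 * 24 h)
Step 3: WVTR = 50.8 / 0.1944 = 261.3 g/m^2/h

261.3 g/m^2/h


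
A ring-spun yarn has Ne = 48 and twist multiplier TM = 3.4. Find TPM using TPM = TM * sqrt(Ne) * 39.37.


Formula: TPM = TM * sqrt(Ne) * 39.37
Step 1: sqrt(Ne) = sqrt(48) = 6.9282
Step 2: TM * sqrt(Ne) = 3.4 * 6.9282 = 23.5559
Step 3: TPM = 23.5559 * 39.37 = 927 twists/m

927 twists/m


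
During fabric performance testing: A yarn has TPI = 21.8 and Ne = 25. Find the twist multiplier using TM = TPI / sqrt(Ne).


Formula: TM = TPI / sqrt(Ne)
Step 1: sqrt(Ne) = sqrt(25) = 5
Step 2: TM = 21.8 / 5 = 4.36

4.36 TM


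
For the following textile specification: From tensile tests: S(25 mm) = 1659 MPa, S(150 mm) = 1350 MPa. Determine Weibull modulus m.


Formula: m = ln(L1/L2) / ln(S2/S1)
Step 1: ln(L1/L2) = ln(25/150) = -1.79176
Step 2: S2/S1 = 1350/1659 = 0.81374
Step 3: ln(S2/S1) = ln(0.81374) = -0.20611
Step 4: m = -1.79176 / -0.20611 = 8.69

8.69 (Weibull m)


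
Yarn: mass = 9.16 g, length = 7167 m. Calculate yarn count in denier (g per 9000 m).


Formula: den = (mass_g / length_m) * 9000
Substituting: den = (9.16 / 7167) * 9000
Intermediate: 9.16 / 7167 = 0.00127808 g/m
den = 0.00127808 * 9000 = 11.5 denier

11.5 denier


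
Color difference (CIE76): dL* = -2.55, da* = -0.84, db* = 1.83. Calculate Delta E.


Formula: Delta E = sqrt(dL*^2 + da*^2 + db*^2)
Step 1: dL*^2 = (-2.55)^2 = 6.5025
Step 2: da*^2 = (-0.84)^2 = 0.7056
Step 3: db*^2 = 1.83^2 = 3.3489
Step 4: Sum = 6.5025 + 0.7056 + 3.3489 = 10.557
Step 5: Delta E = sqrt(10.557) = 3.25

3.25 Delta E


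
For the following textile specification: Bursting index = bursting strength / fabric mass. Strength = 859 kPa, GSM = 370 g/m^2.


Formula: Bursting Index = Bursting Strength / Fabric GSM
BI = 859 kPa / 370 g/m^2
BI = 2.322 kPa/(g/m^2)

2.322 kPa/(g/m^2)


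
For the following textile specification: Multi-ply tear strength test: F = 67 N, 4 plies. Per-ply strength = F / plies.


Formula: Per-ply strength = Total force / Number of plies
Per-ply = 67 N / 4
Per-ply = 16.75 N

16.75 N


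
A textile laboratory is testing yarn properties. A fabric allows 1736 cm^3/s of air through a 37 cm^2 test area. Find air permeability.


Formula: Air Permeability = Airflow / Test Area
AP = 1736 cm^3/s / 37 cm^2
AP = 46.9 cm^3/s/cm^2

46.9 cm^3/s/cm^2


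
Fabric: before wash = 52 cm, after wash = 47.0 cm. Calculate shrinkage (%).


Formula: Shrinkage% = ((L_before - L_after) / L_before) * 100
Step 1: Shrinkage = 52 - 47.0 = 5.0 cm
Step 2: Shrinkage% = (5.0 / 52) * 100
Step 3: Shrinkage% = 0.096154 * 100 = 9.6154% ≈ 9.6%

9.6%


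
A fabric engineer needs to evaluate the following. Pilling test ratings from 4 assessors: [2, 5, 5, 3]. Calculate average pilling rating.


Formula: Mean = sum / count
Sum = 2 + 5 + 5 + 3 = 15
Mean = 15 / 4 = 3.8

3.8


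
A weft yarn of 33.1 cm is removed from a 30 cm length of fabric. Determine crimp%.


Formula: Crimp% = ((L_yarn - L_fabric) / L_fabric) * 100
Step 1: Extension = 33.1 - 30 = 3.1 cm
Step 2: Crimp% = (3.1 / 30) * 100
Step 3: Crimp% = 0.103333 * 100 = 10.3333% ≈ 10.3%

10.3%


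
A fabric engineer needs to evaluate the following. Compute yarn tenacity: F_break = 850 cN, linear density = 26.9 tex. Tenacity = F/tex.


Formula: Tenacity = Breaking force / Linear density
Tenacity = 850 cN / 26.9 tex
Tenacity = 31.60 cN/tex

31.60 cN/tex


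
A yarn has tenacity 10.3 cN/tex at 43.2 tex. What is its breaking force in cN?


Formula: Breaking force = Tenacity * Linear density
F = 10.3 cN/tex * 43.2 tex
F = 444.96 cN

444.96 cN


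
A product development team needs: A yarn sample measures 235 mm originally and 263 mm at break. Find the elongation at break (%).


Formula: Elongation (%) = ((L_break - L0) / L0) * 100
Step 1: Extension = 263 - 235 = 28 mm
Step 2: Elongation = (28 / 235) * 100
Step 3: Elongation = 0.119149 * 100 = 11.9149% ≈ 11.9%

11.9%


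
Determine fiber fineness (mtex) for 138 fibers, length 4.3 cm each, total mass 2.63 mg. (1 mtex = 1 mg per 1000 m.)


Formula: fineness (mtex) = mass (mg) / total length (km) = (mass_mg / total_length_m) * 1000
Step 1: Convert fiber length: 4.3 cm = 0.043 m
Step 2: Total fiber length = 138 * 0.043 = 5.934 m
Step 3: Linear density = 2.63 mg / 5.934 m = 0.4432 mg/m
Step 4: fineness = 0.4432 * 1000 = 443.2 mtex

443.2 mtex


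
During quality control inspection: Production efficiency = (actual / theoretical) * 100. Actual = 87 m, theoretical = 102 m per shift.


Formula: Efficiency% = (Actual output / Theoretical output) * 100
Efficiency% = (87 / 102) * 100
Efficiency% = 0.852941 * 100 = 85.2941% ≈ 85.3%

85.3%


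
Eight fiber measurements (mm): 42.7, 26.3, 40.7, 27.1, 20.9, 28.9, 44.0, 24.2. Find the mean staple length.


Formula: Mean = sum of lengths / count
Sum = 42.7 + 26.3 + 40.7 + 27.1 + 20.9 + 28.9 + 44.0 + 24.2
Sum = 254.8 mm
Mean = 254.8 / 8 = 31.85 mm

31.85 mm


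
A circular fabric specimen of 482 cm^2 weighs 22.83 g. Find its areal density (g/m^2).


Formula: GSM = mass_g / area_m2
Step 1: Convert area: 482 cm^2 = 482 / 10000 = 0.0482 m^2
Step 2: GSM = 22.83 g / 0.0482 m^2 = 473.7 g/m^2

473.7 g/m^2


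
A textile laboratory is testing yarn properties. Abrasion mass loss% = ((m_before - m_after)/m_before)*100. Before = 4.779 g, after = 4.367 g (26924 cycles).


Formula: Mass loss% = ((m_before - m_after) / m_before) * 100
Step 1: Mass loss = 4.779 - 4.367 = 0.412 g
Step 2: Ratio = 0.412 / 4.779 = 0.0862105
Step 3: Mass loss% = 0.0862105 * 100 = 8.62105% ≈ 8.62%

8.62%


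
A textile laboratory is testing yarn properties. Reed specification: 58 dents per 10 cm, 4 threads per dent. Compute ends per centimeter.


Formula: EPC = (dents per 10 cm * ends per dent) / 10
Step 1: Total ends per 10 cm = 58 * 4 = 232
Step 2: EPC = 232 / 10 = 23.2 ends/cm

23.2 ends/cm


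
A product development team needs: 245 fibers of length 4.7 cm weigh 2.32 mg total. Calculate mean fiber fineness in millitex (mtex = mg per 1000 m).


Formula: fineness (mtex) = mass (mg) / total length (km) = (mass_mg / total_length_m) * 1000
Step 1: Convert fiber length: 4.7 cm = 0.047 m
Step 2: Total fiber length = 245 * 0.047 = 11.515 m
Step 3: Linear density = 2.32 mg / 11.515 m = 0.2015 mg/m
Step 4: fineness = 0.2015 * 1000 = 201.5 mtex

201.5 mtex


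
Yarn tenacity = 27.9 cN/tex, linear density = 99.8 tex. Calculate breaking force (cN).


Formula: Breaking force = Tenacity * Linear density
F = 27.9 cN/tex * 99.8 tex
F = 2784.42 cN

2784.42 cN


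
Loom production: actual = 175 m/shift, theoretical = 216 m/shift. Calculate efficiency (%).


Formula: Efficiency% = (Actual output / Theoretical output) * 100
Efficiency% = (175 / 216) * 100
Efficiency% = 0.810185 * 100 = 81.0185% ≈ 81.0%

81.0%


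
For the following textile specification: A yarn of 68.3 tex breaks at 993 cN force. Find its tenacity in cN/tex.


Formula: Tenacity = Breaking force / Linear density
Tenacity = 993 cN / 68.3 tex
Tenacity = 14.54 cN/tex

14.54 cN/tex


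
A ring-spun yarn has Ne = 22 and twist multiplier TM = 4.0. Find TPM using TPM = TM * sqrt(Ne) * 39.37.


Formula: TPM = TM * sqrt(Ne) * 39.37
Step 1: sqrt(Ne) = sqrt(22) = 4.6904
Step 2: TM * sqrt(Ne) = 4.0 * 4.6904 = 18.7616
Step 3: TPM = 18.7616 * 39.37 = 739 twists/m

739 twists/m


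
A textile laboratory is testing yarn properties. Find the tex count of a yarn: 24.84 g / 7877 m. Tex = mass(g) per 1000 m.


Formula: Tex = (mass_g / length_m) * 1000
Substituting: Tex = (24.84 / 7877) * 1000
Intermediate: 24.84 / 7877 = 0.00315348 g/m
Tex = 0.00315348 * 1000 = 3.15 tex

3.15 tex


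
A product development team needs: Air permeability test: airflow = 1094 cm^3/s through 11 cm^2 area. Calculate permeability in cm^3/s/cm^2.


Formula: Air Permeability = Airflow / Test Area
AP = 1094 cm^3/s / 11 cm^2
AP = 99.5 cm^3/s/cm^2

99.5 cm^3/s/cm^2


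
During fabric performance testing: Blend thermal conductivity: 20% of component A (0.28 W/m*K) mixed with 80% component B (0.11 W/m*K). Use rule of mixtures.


Formula: Blend property = (fraction_A * property_A) + (fraction_B * property_B)
Step 1: Contribution A = 20/100 * 0.28 W/m*K = 0.056 W/m*K
Step 2: Contribution B = 80/100 * 0.11 W/m*K = 0.088 W/m*K
Step 3: Blend thermal conductivity = 0.056 + 0.088 = 0.144 W/m*K

0.144 W/m*K


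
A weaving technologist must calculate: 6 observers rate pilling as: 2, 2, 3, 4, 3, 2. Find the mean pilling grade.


Formula: Mean = sum / count
Sum = 2 + 2 + 3 + 4 + 3 + 2 = 16
Mean = 16 / 6 = 2.7

2.7


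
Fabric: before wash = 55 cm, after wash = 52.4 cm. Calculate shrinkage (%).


Formula: Shrinkage% = ((L_before - L_after) / L_before) * 100
Step 1: Shrinkage = 55 - 52.4 = 2.6 cm
Step 2: Shrinkage% = (2.6 / 55) * 100
Step 3: Shrinkage% = 0.047273 * 100 = 4.7273% ≈ 4.7%

4.7%


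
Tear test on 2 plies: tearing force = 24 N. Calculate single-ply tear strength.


Formula: Per-ply strength = Total force / Number of plies
Per-ply = 24 N / 2
Per-ply = 12 N

12 N


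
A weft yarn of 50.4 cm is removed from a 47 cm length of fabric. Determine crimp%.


Formula: Crimp% = ((L_yarn - L_fabric) / L_fabric) * 100
Step 1: Extension = 50.4 - 47 = 3.4 cm
Step 2: Crimp% = (3.4 / 47) * 100
Step 3: Crimp% = 0.07234 * 100 = 7.234% ≈ 7.2%

7.2%


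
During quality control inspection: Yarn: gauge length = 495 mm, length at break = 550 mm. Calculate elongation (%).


Formula: Elongation (%) = ((L_break - L0) / L0) * 100
Step 1: Extension = 550 - 495 = 55 mm
Step 2: Elongation = (55 / 495) * 100
Step 3: Elongation = 0.111111 * 100 = 11.1111% ≈ 11.1%

11.1%


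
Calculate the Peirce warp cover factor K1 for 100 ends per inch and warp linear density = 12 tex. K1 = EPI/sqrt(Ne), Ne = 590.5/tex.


Formula: K1 = EPI / sqrt(Ne), with Ne = 590.5 / tex_warp
Step 1: Ne = 590.5 / 12 = 49.208
Step 2: sqrt(Ne) = sqrt(49.208) = 7.0148
Step 3: K1 = 100 / 7.0148 = 14.3

14.3


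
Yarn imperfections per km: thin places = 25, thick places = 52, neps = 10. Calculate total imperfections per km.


Formula: Total = thin places + thick places + neps
Total = 25 + 52 + 10
Total = 87 imperfections/km

87 imperfections/km


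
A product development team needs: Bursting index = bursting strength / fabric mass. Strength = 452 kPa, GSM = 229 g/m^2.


Formula: Bursting Index = Bursting Strength / Fabric GSM
BI = 452 kPa / 229 g/m^2
BI = 1.974 kPa/(g/m^2)

1.974 kPa/(g/m^2)


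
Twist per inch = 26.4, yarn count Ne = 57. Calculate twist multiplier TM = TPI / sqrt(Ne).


Formula: TM = TPI / sqrt(Ne)
Step 1: sqrt(Ne) = sqrt(57) = 7.5498
Step 2: TM = 26.4 / 7.5498 = 3.50

3.50 TM


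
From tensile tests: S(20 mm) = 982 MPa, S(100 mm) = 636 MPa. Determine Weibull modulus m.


Formula: m = ln(L1/L2) / ln(S2/S1)
Step 1: ln(L1/L2) = ln(20/100) = -1.60944
Step 2: S2/S1 = 636/982 = 0.64766
Step 3: ln(S2/S1) = ln(0.64766) = -0.43439
Step 4: m = -1.60944 / -0.43439 = 3.71

3.71 (Weibull m)


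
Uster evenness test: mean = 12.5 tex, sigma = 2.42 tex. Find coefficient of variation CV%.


Formula: CV% = (standard deviation / mean) * 100
Step 1: Ratio = 2.42 / 12.5 = 0.1936
Step 2: CV% = 0.1936 * 100 = 19.36% ≈ 19.4%

19.4%


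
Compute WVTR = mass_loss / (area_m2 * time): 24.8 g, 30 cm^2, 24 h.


Formula: WVTR = mass_loss / (area * time)
Step 1: Convert area: 30 cm^2 = 0.003 m^2
Step 2: WVTR = 24.8 g / (0.003 m^2 * 24 h)
Step 3: WVTR = 24.8 / 0.072 = 344.4 g/m^2/h

344.4 g/m^2/h


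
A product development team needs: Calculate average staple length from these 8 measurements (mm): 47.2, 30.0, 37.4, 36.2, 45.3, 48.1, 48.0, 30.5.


Formula: Mean = sum of lengths / count
Sum = 47.2 + 30.0 + 37.4 + 36.2 + 45.3 + 48.1 + 48.0 + 30.5
Sum = 322.7 mm
Mean = 322.7 / 8 = 40.34 mm

40.34 mm


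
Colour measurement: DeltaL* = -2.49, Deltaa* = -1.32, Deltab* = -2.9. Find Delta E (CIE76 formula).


Formula: Delta E = sqrt(dL*^2 + da*^2 + db*^2)
Step 1: dL*^2 = (-2.49)^2 = 6.2001
Step 2: da*^2 = (-1.32)^2 = 1.7424
Step 3: db*^2 = (-2.9)^2 = 8.41
Step 4: Sum = 6.2001 + 1.7424 + 8.41 = 16.3525
Step 5: Delta E = sqrt(16.3525) = 4.04

4.04 Delta E


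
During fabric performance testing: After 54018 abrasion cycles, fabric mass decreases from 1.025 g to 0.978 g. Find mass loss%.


Formula: Mass loss% = ((m_before - m_after) / m_before) * 100
Step 1: Mass loss = 1.025 - 0.978 = 0.047 g
Step 2: Ratio = 0.047 / 1.025 = 0.0458537
Step 3: Mass loss% = 0.0458537 * 100 = 4.58537% ≈ 4.59%

4.59%


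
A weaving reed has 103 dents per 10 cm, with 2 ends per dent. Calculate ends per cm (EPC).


Formula: EPC = (dents per 10 cm * ends per dent) / 10
Step 1: Total ends per 10 cm = 103 * 2 = 206
Step 2: EPC = 206 / 10 = 20.6 ends/cm

20.6 ends/cm


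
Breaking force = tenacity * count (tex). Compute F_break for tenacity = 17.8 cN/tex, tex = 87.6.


Formula: Breaking force = Tenacity * Linear density
F = 17.8 cN/tex * 87.6 tex
F = 1559.28 cN

1559.28 cN


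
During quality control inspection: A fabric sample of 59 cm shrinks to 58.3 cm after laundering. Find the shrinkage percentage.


Formula: Shrinkage% = ((L_before - L_after) / L_before) * 100
Step 1: Shrinkage = 59 - 58.3 = 0.7 cm
Step 2: Shrinkage% = (0.7 / 59) * 100
Step 3: Shrinkage% = 0.011864 * 100 = 1.1864% ≈ 1.2%

1.2%


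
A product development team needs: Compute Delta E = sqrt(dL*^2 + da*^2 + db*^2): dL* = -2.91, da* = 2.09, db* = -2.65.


Formula: Delta E = sqrt(dL*^2 + da*^2 + db*^2)
Step 1: dL*^2 = (-2.91)^2 = 8.4681
Step 2: da*^2 = 2.09^2 = 4.3681
Step 3: db*^2 = (-2.65)^2 = 7.0225
Step 4: Sum = 8.4681 + 4.3681 + 7.0225 = 19.8587
Step 5: Delta E = sqrt(19.8587) = 4.46

4.46 Delta E


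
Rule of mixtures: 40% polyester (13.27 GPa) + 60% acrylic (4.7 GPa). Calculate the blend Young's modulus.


Formula: Blend property = (fraction_A * property_A) + (fraction_B * property_B)
Step 1: Contribution A = 40/100 * 13.27 GPa = 5.308 GPa
Step 2: Contribution B = 60/100 * 4.7 GPa = 2.82 GPa
Step 3: Blend Young's modulus = 5.308 + 2.82 = 8.128 GPa

8.128 GPa


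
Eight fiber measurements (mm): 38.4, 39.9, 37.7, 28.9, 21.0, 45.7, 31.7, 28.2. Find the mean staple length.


Formula: Mean = sum of lengths / count
Sum = 38.4 + 39.9 + 37.7 + 28.9 + 21.0 + 45.7 + 31.7 + 28.2
Sum = 271.5 mm
Mean = 271.5 / 8 = 33.94 mm

33.94 mm


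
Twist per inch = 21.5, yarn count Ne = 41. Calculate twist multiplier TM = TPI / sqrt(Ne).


Formula: TM = TPI / sqrt(Ne)
Step 1: sqrt(Ne) = sqrt(41) = 6.4031
Step 2: TM = 21.5 / 6.4031 = 3.36

3.36 TM


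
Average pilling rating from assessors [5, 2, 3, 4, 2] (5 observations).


Formula: Mean = sum / count
Sum = 5 + 2 + 3 + 4 + 2 = 16
Mean = 16 / 5 = 3.2

3.2


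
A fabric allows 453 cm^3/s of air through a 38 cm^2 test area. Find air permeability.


Formula: Air Permeability = Airflow / Test Area
AP = 453 cm^3/s / 38 cm^2
AP = 11.9 cm^3/s/cm^2

11.9 cm^3/s/cm^2


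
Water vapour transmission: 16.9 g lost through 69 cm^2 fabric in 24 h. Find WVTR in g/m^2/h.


Formula: WVTR = mass_loss / (area * time)
Step 1: Convert area: 69 cm^2 = 0.0069 m^2
Step 2: WVTR = 16.9 g / (0.0069 m^2 * 24 h)
Step 3: WVTR = 16.9 / 0.1656 = 102.1 g/m^2/h

102.1 g/m^2/h


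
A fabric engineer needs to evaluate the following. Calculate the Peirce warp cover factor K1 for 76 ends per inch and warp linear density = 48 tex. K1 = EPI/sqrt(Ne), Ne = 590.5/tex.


Formula: K1 = EPI / sqrt(Ne), with Ne = 590.5 / tex_warp
Step 1: Ne = 590.5 / 48 = 12.302
Step 2: sqrt(Ne) = sqrt(12.302) = 3.5074
Step 3: K1 = 76 / 3.5074 = 21.7

21.7


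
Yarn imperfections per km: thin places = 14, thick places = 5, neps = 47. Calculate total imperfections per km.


Formula: Total = thin places + thick places + neps
Total = 14 + 5 + 47
Total = 66 imperfections/km

66 imperfections/km


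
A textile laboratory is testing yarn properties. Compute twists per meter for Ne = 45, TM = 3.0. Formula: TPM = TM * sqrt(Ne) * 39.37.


Formula: TPM = TM * sqrt(Ne) * 39.37
Step 1: sqrt(Ne) = sqrt(45) = 6.7082
Step 2: TM * sqrt(Ne) = 3.0 * 6.7082 = 20.1246
Step 3: TPM = 20.1246 * 39.37 = 792 twists/m

792 twists/m


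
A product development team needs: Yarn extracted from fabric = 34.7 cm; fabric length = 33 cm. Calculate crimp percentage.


Formula: Crimp% = ((L_yarn - L_fabric) / L_fabric) * 100
Step 1: Extension = 34.7 - 33 = 1.7 cm
Step 2: Crimp% = (1.7 / 33) * 100
Step 3: Crimp% = 0.051515 * 100 = 5.1515% ≈ 5.2%

5.2%


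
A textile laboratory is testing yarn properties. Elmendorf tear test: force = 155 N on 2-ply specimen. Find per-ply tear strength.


Formula: Per-ply strength = Total force / Number of plies
Per-ply = 155 N / 2
Per-ply = 77.5 N

77.5 N


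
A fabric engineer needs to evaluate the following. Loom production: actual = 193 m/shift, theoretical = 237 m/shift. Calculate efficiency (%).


Formula: Efficiency% = (Actual output / Theoretical output) * 100
Efficiency% = (193 / 237) * 100
Efficiency% = 0.814346 * 100 = 81.4346% ≈ 81.4%

81.4%


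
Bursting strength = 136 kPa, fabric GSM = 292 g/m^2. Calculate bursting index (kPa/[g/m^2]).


Formula: Bursting Index = Bursting Strength / Fabric GSM
BI = 136 kPa / 292 g/m^2
BI = 0.466 kPa/(g/m^2)

0.466 kPa/(g/m^2)


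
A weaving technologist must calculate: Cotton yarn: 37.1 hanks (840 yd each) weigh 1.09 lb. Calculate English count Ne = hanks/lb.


Formula: Ne = hanks / mass_lb
Substituting: Ne = 37.1 / 1.09
Ne = 34.0

34.0 Ne


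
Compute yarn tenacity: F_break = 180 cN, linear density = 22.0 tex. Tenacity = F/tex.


Formula: Tenacity = Breaking force / Linear density
Tenacity = 180 cN / 22.0 tex
Tenacity = 8.18 cN/tex

8.18 cN/tex


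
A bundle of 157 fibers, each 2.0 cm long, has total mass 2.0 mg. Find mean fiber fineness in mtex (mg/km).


Formula: fineness (mtex) = mass (mg) / total length (km) = (mass_mg / total_length_m) * 1000
Step 1: Convert fiber length: 2.0 cm = 0.02 m
Step 2: Total fiber length = 157 * 0.02 = 3.14 m
Step 3: Linear density = 2.0 mg / 3.14 m = 0.6369 mg/m
Step 4: fineness = 0.6369 * 1000 = 636.9 mtex

636.9 mtex


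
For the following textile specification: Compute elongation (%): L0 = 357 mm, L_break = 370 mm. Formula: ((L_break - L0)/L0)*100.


Formula: Elongation (%) = ((L_break - L0) / L0) * 100
Step 1: Extension = 370 - 357 = 13 mm
Step 2: Elongation = (13 / 357) * 100
Step 3: Elongation = 0.036415 * 100 = 3.6415% ≈ 3.6%

3.6%


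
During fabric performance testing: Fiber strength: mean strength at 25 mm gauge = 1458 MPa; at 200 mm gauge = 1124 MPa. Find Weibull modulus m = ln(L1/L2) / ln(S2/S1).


Formula: m = ln(L1/L2) / ln(S2/S1)
Step 1: ln(L1/L2) = ln(25/200) = -2.07944
Step 2: S2/S1 = 1124/1458 = 0.77092
Step 3: ln(S2/S1) = ln(0.77092) = -0.26017
Step 4: m = -2.07944 / -0.26017 = 7.99

7.99 (Weibull m)


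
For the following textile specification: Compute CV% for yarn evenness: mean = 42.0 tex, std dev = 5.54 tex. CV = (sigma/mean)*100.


Formula: CV% = (standard deviation / mean) * 100
Step 1: Ratio = 5.54 / 42.0 = 0.131905
Step 2: CV% = 0.131905 * 100 = 13.1905% ≈ 13.2%

13.2%


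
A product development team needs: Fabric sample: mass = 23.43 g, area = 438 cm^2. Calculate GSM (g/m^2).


Formula: GSM = mass_g / area_m2
Step 1: Convert area: 438 cm^2 = 438 / 10000 = 0.0438 m^2
Step 2: GSM = 23.43 g / 0.0438 m^2 = 534.9 g/m^2

534.9 g/m^2


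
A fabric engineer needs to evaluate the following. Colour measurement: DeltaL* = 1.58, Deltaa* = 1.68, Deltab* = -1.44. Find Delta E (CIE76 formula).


Formula: Delta E = sqrt(dL*^2 + da*^2 + db*^2)
Step 1: dL*^2 = 1.58^2 = 2.4964
Step 2: da*^2 = 1.68^2 = 2.8224
Step 3: db*^2 = (-1.44)^2 = 2.0736
Step 4: Sum = 2.4964 + 2.8224 + 2.0736 = 7.3924
Step 5: Delta E = sqrt(7.3924) = 2.72

2.72 Delta E


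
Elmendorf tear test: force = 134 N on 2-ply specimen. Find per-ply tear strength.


Formula: Per-ply strength = Total force / Number of plies
Per-ply = 134 N / 2
Per-ply = 67 N

67 N


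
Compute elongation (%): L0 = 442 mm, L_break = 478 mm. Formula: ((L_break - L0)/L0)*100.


Formula: Elongation (%) = ((L_break - L0) / L0) * 100
Step 1: Extension = 478 - 442 = 36 mm
Step 2: Elongation = (36 / 442) * 100
Step 3: Elongation = 0.081448 * 100 = 8.1448% ≈ 8.1%

8.1%


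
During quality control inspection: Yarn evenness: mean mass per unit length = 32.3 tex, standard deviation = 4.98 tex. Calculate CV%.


Formula: CV% = (standard deviation / mean) * 100
Step 1: Ratio = 4.98 / 32.3 = 0.15418
Step 2: CV% = 0.15418 * 100 = 15.418% ≈ 15.4%

15.4%


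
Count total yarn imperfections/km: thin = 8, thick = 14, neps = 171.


Formula: Total = thin places + thick places + neps
Total = 8 + 14 + 171
Total = 193 imperfections/km

193 imperfections/km


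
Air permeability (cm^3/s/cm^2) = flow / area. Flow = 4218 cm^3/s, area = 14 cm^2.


Formula: Air Permeability = Airflow / Test Area
AP = 4218 cm^3/s / 14 cm^2
AP = 301.3 cm^3/s/cm^2

301.3 cm^3/s/cm^2


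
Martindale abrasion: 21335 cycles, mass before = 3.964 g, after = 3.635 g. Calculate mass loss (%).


Formula: Mass loss% = ((m_before - m_after) / m_before) * 100
Step 1: Mass loss = 3.964 - 3.635 = 0.329 g
Step 2: Ratio = 0.329 / 3.964 = 0.082997
Step 3: Mass loss% = 0.082997 * 100 = 8.2997% ≈ 8.30%

8.30%


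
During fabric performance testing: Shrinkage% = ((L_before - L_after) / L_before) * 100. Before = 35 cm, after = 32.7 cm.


Formula: Shrinkage% = ((L_before - L_after) / L_before) * 100
Step 1: Shrinkage = 35 - 32.7 = 2.3 cm
Step 2: Shrinkage% = (2.3 / 35) * 100
Step 3: Shrinkage% = 0.065714 * 100 = 6.5714% ≈ 6.6%

6.6%


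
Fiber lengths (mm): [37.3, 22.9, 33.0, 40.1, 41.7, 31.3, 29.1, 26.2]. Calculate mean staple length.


Formula: Mean = sum of lengths / count
Sum = 37.3 + 22.9 + 33.0 + 40.1 + 41.7 + 31.3 + 29.1 + 26.2
Sum = 261.6 mm
Mean = 261.6 / 8 = 32.70 mm

32.70 mm


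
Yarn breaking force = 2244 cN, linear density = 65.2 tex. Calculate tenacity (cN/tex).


Formula: Tenacity = Breaking force / Linear density
Tenacity = 2244 cN / 65.2 tex
Tenacity = 34.42 cN/tex

34.42 cN/tex


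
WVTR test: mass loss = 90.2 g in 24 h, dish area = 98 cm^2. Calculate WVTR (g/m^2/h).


Formula: WVTR = mass_loss / (area * time)
Step 1: Convert area: 98 cm^2 = 0.0098 m^2
Step 2: WVTR = 90.2 g / (0.0098 m^2 * 24 h)
Step 3: WVTR = 90.2 / 0.2352 = 383.5 g/m^2/h

383.5 g/m^2/h


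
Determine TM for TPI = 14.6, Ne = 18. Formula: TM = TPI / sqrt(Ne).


Formula: TM = TPI / sqrt(Ne)
Step 1: sqrt(Ne) = sqrt(18) = 4.2426
Step 2: TM = 14.6 / 4.2426 = 3.44

3.44 TM


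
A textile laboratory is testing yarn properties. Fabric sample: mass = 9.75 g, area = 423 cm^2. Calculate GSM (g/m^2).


Formula: GSM = mass_g / area_m2
Step 1: Convert area: 423 cm^2 = 423 / 10000 = 0.0423 m^2
Step 2: GSM = 9.75 g / 0.0423 m^2 = 230.5 g/m^2

230.5 g/m^2


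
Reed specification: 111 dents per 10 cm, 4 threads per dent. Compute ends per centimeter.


Formula: EPC = (dents per 10 cm * ends per dent) / 10
Step 1: Total ends per 10 cm = 111 * 4 = 444
Step 2: EPC = 444 / 10 = 44.4 ends/cm

44.4 ends/cm


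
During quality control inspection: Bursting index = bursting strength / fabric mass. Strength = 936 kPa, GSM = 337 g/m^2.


Formula: Bursting Index = Bursting Strength / Fabric GSM
BI = 936 kPa / 337 g/m^2
BI = 2.777 kPa/(g/m^2)

2.777 kPa/(g/m^2)


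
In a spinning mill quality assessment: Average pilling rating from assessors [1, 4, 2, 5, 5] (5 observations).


Formula: Mean = sum / count
Sum = 1 + 4 + 2 + 5 + 5 = 17
Mean = 17 / 5 = 3.4

3.4


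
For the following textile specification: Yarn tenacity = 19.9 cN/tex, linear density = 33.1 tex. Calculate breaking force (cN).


Formula: Breaking force = Tenacity * Linear density
F = 19.9 cN/tex * 33.1 tex
F = 658.69 cN

658.69 cN


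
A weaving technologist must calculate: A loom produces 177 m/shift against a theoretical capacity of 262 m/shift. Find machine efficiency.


Formula: Efficiency% = (Actual output / Theoretical output) * 100
Efficiency% = (177 / 262) * 100
Efficiency% = 0.675573 * 100 = 67.5573% ≈ 67.6%

67.6%


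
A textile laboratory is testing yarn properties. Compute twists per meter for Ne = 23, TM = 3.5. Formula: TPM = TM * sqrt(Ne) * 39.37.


Formula: TPM = TM * sqrt(Ne) * 39.37
Step 1: sqrt(Ne) = sqrt(23) = 4.7958
Step 2: TM * sqrt(Ne) = 3.5 * 4.7958 = 16.7853
Step 3: TPM = 16.7853 * 39.37 = 661 twists/m

661 twists/m


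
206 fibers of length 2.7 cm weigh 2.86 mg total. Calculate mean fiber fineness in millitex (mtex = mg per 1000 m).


Formula: fineness (mtex) = mass (mg) / total length (km) = (mass_mg / total_length_m) * 1000
Step 1: Convert fiber length: 2.7 cm = 0.027 m
Step 2: Total fiber length = 206 * 0.027 = 5.562 m
Step 3: Linear density = 2.86 mg / 5.562 m = 0.5142 mg/m
Step 4: fineness = 0.5142 * 1000 = 514.2 mtex

514.2 mtex


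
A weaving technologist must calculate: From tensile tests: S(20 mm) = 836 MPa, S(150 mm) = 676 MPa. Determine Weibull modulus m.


Formula: m = ln(L1/L2) / ln(S2/S1)
Step 1: ln(L1/L2) = ln(20/150) = -2.01490
Step 2: S2/S1 = 676/836 = 0.80861
Step 3: ln(S2/S1) = ln(0.80861) = -0.21244
Step 4: m = -2.01490 / -0.21244 = 9.48

9.48 (Weibull m)


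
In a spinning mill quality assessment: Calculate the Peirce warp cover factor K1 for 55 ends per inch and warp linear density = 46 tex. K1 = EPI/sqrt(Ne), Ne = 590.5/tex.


Formula: K1 = EPI / sqrt(Ne), with Ne = 590.5 / tex_warp
Step 1: Ne = 590.5 / 46 = 12.837
Step 2: sqrt(Ne) = sqrt(12.837) = 3.5829
Step 3: K1 = 55 / 3.5829 = 15.4

15.4


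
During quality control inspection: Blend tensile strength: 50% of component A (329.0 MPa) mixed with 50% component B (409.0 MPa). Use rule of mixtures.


Formula: Blend property = (fraction_A * property_A) + (fraction_B * property_B)
Step 1: Contribution A = 50/100 * 329.0 MPa = 164.5 MPa
Step 2: Contribution B = 50/100 * 409.0 MPa = 204.5 MPa
Step 3: Blend tensile strength = 164.5 + 204.5 = 369.0 MPa

369.0 MPa


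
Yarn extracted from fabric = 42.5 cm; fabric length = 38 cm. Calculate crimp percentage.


Formula: Crimp% = ((L_yarn - L_fabric) / L_fabric) * 100
Step 1: Extension = 42.5 - 38 = 4.5 cm
Step 2: Crimp% = (4.5 / 38) * 100
Step 3: Crimp% = 0.118421 * 100 = 11.8421% ≈ 11.8%

11.8%


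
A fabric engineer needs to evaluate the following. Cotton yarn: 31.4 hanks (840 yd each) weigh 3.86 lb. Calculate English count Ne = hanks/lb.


Formula: Ne = hanks / mass_lb
Substituting: Ne = 31.4 / 3.86
Ne = 8.1

8.1 Ne


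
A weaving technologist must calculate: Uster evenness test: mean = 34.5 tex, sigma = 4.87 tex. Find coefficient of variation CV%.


Formula: CV% = (standard deviation / mean) * 100
Step 1: Ratio = 4.87 / 34.5 = 0.141159
Step 2: CV% = 0.141159 * 100 = 14.1159% ≈ 14.1%

14.1%


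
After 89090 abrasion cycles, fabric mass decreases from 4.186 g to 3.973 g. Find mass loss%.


Formula: Mass loss% = ((m_before - m_after) / m_before) * 100
Step 1: Mass loss = 4.186 - 3.973 = 0.213 g
Step 2: Ratio = 0.213 / 4.186 = 0.0508839
Step 3: Mass loss% = 0.0508839 * 100 = 5.08839% ≈ 5.09%

5.09%


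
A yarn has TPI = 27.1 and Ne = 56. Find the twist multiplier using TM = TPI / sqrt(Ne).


Formula: TM = TPI / sqrt(Ne)
Step 1: sqrt(Ne) = sqrt(56) = 7.4833
Step 2: TM = 27.1 / 7.4833 = 3.62

3.62 TM


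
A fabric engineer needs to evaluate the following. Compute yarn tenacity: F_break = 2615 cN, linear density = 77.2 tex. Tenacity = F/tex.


Formula: Tenacity = Breaking force / Linear density
Tenacity = 2615 cN / 77.2 tex
Tenacity = 33.87 cN/tex

33.87 cN/tex


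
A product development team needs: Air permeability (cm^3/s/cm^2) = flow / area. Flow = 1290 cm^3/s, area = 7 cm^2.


Formula: Air Permeability = Airflow / Test Area
AP = 1290 cm^3/s / 7 cm^2
AP = 184.3 cm^3/s/cm^2

184.3 cm^3/s/cm^2


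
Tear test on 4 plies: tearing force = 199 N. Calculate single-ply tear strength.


Formula: Per-ply strength = Total force / Number of plies
Per-ply = 199 N / 4
Per-ply = 49.75 N

49.75 N


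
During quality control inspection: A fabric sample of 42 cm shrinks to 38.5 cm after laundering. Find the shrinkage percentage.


Formula: Shrinkage% = ((L_before - L_after) / L_before) * 100
Step 1: Shrinkage = 42 - 38.5 = 3.5 cm
Step 2: Shrinkage% = (3.5 / 42) * 100
Step 3: Shrinkage% = 0.083333 * 100 = 8.3333% ≈ 8.3%

8.3%


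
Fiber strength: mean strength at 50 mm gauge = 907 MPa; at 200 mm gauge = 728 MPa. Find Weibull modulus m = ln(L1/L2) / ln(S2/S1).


Formula: m = ln(L1/L2) / ln(S2/S1)
Step 1: ln(L1/L2) = ln(50/200) = -1.38629
Step 2: S2/S1 = 728/907 = 0.80265
Step 3: ln(S2/S1) = ln(0.80265) = -0.21984
Step 4: m = -1.38629 / -0.21984 = 6.31

6.31 (Weibull m)


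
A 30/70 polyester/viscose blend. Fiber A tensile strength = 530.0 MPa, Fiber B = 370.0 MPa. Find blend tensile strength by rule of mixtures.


Formula: Blend property = (fraction_A * property_A) + (fraction_B * property_B)
Step 1: Contribution A = 30/100 * 530.0 MPa = 159.0 MPa
Step 2: Contribution B = 70/100 * 370.0 MPa = 259.0 MPa
Step 3: Blend tensile strength = 159.0 + 259.0 = 418.0 MPa

418.0 MPa


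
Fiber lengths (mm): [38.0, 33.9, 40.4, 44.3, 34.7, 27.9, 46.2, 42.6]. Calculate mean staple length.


Formula: Mean = sum of lengths / count
Sum = 38.0 + 33.9 + 40.4 + 44.3 + 34.7 + 27.9 + 46.2 + 42.6
Sum = 308.0 mm
Mean = 308.0 / 8 = 38.50 mm

38.50 mm


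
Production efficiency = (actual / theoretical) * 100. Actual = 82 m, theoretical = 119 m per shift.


Formula: Efficiency% = (Actual output / Theoretical output) * 100
Efficiency% = (82 / 119) * 100
Efficiency% = 0.689076 * 100 = 68.9076% ≈ 68.9%

68.9%


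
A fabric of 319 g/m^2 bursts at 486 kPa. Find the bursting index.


Formula: Bursting Index = Bursting Strength / Fabric GSM
BI = 486 kPa / 319 g/m^2
BI = 1.524 kPa/(g/m^2)

1.524 kPa/(g/m^2)


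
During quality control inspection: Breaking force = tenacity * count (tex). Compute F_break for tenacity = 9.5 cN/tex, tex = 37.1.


Formula: Breaking force = Tenacity * Linear density
F = 9.5 cN/tex * 37.1 tex
F = 352.45 cN

352.45 cN


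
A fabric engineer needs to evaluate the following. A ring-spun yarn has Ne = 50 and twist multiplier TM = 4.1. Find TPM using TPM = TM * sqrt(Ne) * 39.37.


Formula: TPM = TM * sqrt(Ne) * 39.37
Step 1: sqrt(Ne) = sqrt(50) = 7.0711
Step 2: TM * sqrt(Ne) = 4.1 * 7.0711 = 28.9915
Step 3: TPM = 28.9915 * 39.37 = 1141 twists/m

1141 twists/m


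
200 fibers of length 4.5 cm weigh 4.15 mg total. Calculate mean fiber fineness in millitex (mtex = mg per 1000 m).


Formula: fineness (mtex) = mass (mg) / total length (km) = (mass_mg / total_length_m) * 1000
Step 1: Convert fiber length: 4.5 cm = 0.045 m
Step 2: Total fiber length = 200 * 0.045 = 9.0 m
Step 3: Linear density = 4.15 mg / 9.0 m = 0.4611 mg/m
Step 4: fineness = 0.4611 * 1000 = 461.1 mtex

461.1 mtex


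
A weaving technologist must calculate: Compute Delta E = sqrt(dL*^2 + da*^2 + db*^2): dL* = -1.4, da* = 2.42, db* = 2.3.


Formula: Delta E = sqrt(dL*^2 + da*^2 + db*^2)
Step 1: dL*^2 = (-1.4)^2 = 1.96
Step 2: da*^2 = 2.42^2 = 5.8564
Step 3: db*^2 = 2.3^2 = 5.29
Step 4: Sum = 1.96 + 5.8564 + 5.29 = 13.1064
Step 5: Delta E = sqrt(13.1064) = 3.62

3.62 Delta E


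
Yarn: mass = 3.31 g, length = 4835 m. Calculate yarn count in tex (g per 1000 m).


Formula: Tex = (mass_g / length_m) * 1000
Substituting: Tex = (3.31 / 4835) * 1000
Intermediate: 3.31 / 4835 = 0.00068459 g/m
Tex = 0.00068459 * 1000 = 0.68 tex

0.68 tex


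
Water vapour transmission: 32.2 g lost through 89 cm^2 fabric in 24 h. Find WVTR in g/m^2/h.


Formula: WVTR = mass_loss / (area * time)
Step 1: Convert area: 89 cm^2 = 0.0089 m^2
Step 2: WVTR = 32.2 g / (0.0089 m^2 * 24 h)
Step 3: WVTR = 32.2 / 0.2136 = 150.7 g/m^2/h

150.7 g/m^2/h


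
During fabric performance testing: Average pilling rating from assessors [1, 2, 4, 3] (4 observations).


Formula: Mean = sum / count
Sum = 1 + 2 + 4 + 3 = 10
Mean = 10 / 4 = 2.5

2.5


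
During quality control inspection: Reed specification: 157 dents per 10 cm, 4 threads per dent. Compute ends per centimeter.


Formula: EPC = (dents per 10 cm * ends per dent) / 10
Step 1: Total ends per 10 cm = 157 * 4 = 628
Step 2: EPC = 628 / 10 = 62.8 ends/cm

62.8 ends/cm


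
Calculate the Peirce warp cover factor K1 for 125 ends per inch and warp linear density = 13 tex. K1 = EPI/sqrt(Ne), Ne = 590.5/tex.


Formula: K1 = EPI / sqrt(Ne), with Ne = 590.5 / tex_warp
Step 1: Ne = 590.5 / 13 = 45.423
Step 2: sqrt(Ne) = sqrt(45.423) = 6.7397
Step 3: K1 = 125 / 6.7397 = 18.5

18.5


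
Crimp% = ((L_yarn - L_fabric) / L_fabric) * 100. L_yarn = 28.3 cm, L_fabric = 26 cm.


Formula: Crimp% = ((L_yarn - L_fabric) / L_fabric) * 100
Step 1: Extension = 28.3 - 26 = 2.3 cm
Step 2: Crimp% = (2.3 / 26) * 100
Step 3: Crimp% = 0.088462 * 100 = 8.8462% ≈ 8.8%

8.8%


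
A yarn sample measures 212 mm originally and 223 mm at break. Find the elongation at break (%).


Formula: Elongation (%) = ((L_break - L0) / L0) * 100
Step 1: Extension = 223 - 212 = 11 mm
Step 2: Elongation = (11 / 212) * 100
Step 3: Elongation = 0.051887 * 100 = 5.1887% ≈ 5.2%

5.2%


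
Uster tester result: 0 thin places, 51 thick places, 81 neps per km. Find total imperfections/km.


Formula: Total = thin places + thick places + neps
Total = 0 + 51 + 81
Total = 132 imperfections/km

132 imperfections/km


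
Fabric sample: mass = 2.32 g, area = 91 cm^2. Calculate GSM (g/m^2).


Formula: GSM = mass_g / area_m2
Step 1: Convert area: 91 cm^2 = 91 / 10000 = 0.0091 m^2
Step 2: GSM = 2.32 g / 0.0091 m^2 = 254.9 g/m^2

254.9 g/m^2


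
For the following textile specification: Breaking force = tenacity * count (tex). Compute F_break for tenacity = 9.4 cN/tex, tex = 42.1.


Formula: Breaking force = Tenacity * Linear density
F = 9.4 cN/tex * 42.1 tex
F = 395.74 cN

395.74 cN


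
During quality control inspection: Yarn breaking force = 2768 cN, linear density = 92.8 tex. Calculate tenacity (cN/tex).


Formula: Tenacity = Breaking force / Linear density
Tenacity = 2768 cN / 92.8 tex
Tenacity = 29.83 cN/tex

29.83 cN/tex


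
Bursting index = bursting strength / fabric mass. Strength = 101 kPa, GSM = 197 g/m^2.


Formula: Bursting Index = Bursting Strength / Fabric GSM
BI = 101 kPa / 197 g/m^2
BI = 0.513 kPa/(g/m^2)

0.513 kPa/(g/m^2)


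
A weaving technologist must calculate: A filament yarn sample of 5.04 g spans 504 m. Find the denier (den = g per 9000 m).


Formula: den = (mass_g / length_m) * 9000
Substituting: den = (5.04 / 504) * 9000
Intermediate: 5.04 / 504 = 0.01 g/m
den = 0.01 * 9000 = 90.0 denier

90.0 denier


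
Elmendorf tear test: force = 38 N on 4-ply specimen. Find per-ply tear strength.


Formula: Per-ply strength = Total force / Number of plies
Per-ply = 38 N / 4
Per-ply = 9.5 N

9.5 N


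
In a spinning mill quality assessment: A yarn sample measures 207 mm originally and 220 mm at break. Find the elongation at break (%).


Formula: Elongation (%) = ((L_break - L0) / L0) * 100
Step 1: Extension = 220 - 207 = 13 mm
Step 2: Elongation = (13 / 207) * 100
Step 3: Elongation = 0.062802 * 100 = 6.2802% ≈ 6.3%

6.3%


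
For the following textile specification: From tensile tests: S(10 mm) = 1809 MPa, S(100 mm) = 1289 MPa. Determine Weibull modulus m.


Formula: m = ln(L1/L2) / ln(S2/S1)
Step 1: ln(L1/L2) = ln(10/100) = -2.30259
Step 2: S2/S1 = 1289/1809 = 0.71255
Step 3: ln(S2/S1) = ln(0.71255) = -0.33891
Step 4: m = -2.30259 / -0.33891 = 6.79

6.79 (Weibull m)


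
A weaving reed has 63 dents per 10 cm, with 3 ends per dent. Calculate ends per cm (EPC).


Formula: EPC = (dents per 10 cm * ends per dent) / 10
Step 1: Total ends per 10 cm = 63 * 3 = 189
Step 2: EPC = 189 / 10 = 18.9 ends/cm

18.9 ends/cm


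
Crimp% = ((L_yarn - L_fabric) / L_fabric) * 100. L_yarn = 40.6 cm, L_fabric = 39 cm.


Formula: Crimp% = ((L_yarn - L_fabric) / L_fabric) * 100
Step 1: Extension = 40.6 - 39 = 1.6 cm
Step 2: Crimp% = (1.6 / 39) * 100
Step 3: Crimp% = 0.041026 * 100 = 4.1026% ≈ 4.1%

4.1%


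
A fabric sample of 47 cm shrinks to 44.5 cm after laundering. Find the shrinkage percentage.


Formula: Shrinkage% = ((L_before - L_after) / L_before) * 100
Step 1: Shrinkage = 47 - 44.5 = 2.5 cm
Step 2: Shrinkage% = (2.5 / 47) * 100
Step 3: Shrinkage% = 0.053191 * 100 = 5.3191% ≈ 5.3%

5.3%


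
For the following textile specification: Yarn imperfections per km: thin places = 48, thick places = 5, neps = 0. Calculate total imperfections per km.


Formula: Total = thin places + thick places + neps
Total = 48 + 5 + 0
Total = 53 imperfections/km

53 imperfections/km


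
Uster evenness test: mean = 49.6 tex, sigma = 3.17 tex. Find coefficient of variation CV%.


Formula: CV% = (standard deviation / mean) * 100
Step 1: Ratio = 3.17 / 49.6 = 0.063911
Step 2: CV% = 0.063911 * 100 = 6.3911% ≈ 6.4%

6.4%


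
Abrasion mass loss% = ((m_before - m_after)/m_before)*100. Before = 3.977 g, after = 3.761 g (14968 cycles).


Formula: Mass loss% = ((m_before - m_after) / m_before) * 100
Step 1: Mass loss = 3.977 - 3.761 = 0.216 g
Step 2: Ratio = 0.216 / 3.977 = 0.0543123
Step 3: Mass loss% = 0.0543123 * 100 = 5.43123% ≈ 5.43%

5.43%


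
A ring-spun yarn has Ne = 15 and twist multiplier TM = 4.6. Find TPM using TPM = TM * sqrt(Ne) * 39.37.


Formula: TPM = TM * sqrt(Ne) * 39.37
Step 1: sqrt(Ne) = sqrt(15) = 3.873
Step 2: TM * sqrt(Ne) = 4.6 * 3.873 = 17.8158
Step 3: TPM = 17.8158 * 39.37 = 701 twists/m

701 twists/m


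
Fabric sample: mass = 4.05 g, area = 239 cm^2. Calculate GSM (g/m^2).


Formula: GSM = mass_g / area_m2
Step 1: Convert area: 239 cm^2 = 239 / 10000 = 0.0239 m^2
Step 2: GSM = 4.05 g / 0.0239 m^2 = 169.5 g/m^2

169.5 g/m^2


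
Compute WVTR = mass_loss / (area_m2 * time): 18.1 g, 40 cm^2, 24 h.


Formula: WVTR = mass_loss / (area * time)
Step 1: Convert area: 40 cm^2 = 0.004 m^2
Step 2: WVTR = 18.1 g / (0.004 m^2 * 24 h)
Step 3: WVTR = 18.1 / 0.096 = 188.5 g/m^2/h

188.5 g/m^2/h


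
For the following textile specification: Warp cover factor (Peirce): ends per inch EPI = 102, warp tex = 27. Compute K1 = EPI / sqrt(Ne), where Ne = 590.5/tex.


Formula: K1 = EPI / sqrt(Ne), with Ne = 590.5 / tex_warp
Step 1: Ne = 590.5 / 27 = 21.87
Step 2: sqrt(Ne) = sqrt(21.87) = 4.6765
Step 3: K1 = 102 / 4.6765 = 21.8

21.8
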